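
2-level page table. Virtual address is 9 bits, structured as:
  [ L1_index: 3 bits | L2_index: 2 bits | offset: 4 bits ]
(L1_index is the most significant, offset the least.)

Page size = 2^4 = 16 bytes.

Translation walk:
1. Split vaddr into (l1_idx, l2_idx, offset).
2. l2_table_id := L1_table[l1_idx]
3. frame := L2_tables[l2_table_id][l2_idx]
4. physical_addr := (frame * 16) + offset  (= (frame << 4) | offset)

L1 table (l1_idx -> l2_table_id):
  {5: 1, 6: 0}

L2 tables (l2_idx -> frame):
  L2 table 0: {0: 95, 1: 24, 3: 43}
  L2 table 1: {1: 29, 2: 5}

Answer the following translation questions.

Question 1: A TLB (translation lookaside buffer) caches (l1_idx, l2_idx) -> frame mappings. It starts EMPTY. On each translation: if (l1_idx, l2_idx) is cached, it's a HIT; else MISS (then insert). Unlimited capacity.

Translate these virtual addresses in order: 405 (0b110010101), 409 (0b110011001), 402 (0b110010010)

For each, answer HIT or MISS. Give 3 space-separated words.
Answer: MISS HIT HIT

Derivation:
vaddr=405: (6,1) not in TLB -> MISS, insert
vaddr=409: (6,1) in TLB -> HIT
vaddr=402: (6,1) in TLB -> HIT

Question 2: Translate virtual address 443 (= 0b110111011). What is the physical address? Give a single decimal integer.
Answer: 699

Derivation:
vaddr = 443 = 0b110111011
Split: l1_idx=6, l2_idx=3, offset=11
L1[6] = 0
L2[0][3] = 43
paddr = 43 * 16 + 11 = 699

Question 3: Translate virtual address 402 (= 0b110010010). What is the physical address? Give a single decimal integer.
vaddr = 402 = 0b110010010
Split: l1_idx=6, l2_idx=1, offset=2
L1[6] = 0
L2[0][1] = 24
paddr = 24 * 16 + 2 = 386

Answer: 386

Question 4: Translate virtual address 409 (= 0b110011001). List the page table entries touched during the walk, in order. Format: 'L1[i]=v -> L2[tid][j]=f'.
Answer: L1[6]=0 -> L2[0][1]=24

Derivation:
vaddr = 409 = 0b110011001
Split: l1_idx=6, l2_idx=1, offset=9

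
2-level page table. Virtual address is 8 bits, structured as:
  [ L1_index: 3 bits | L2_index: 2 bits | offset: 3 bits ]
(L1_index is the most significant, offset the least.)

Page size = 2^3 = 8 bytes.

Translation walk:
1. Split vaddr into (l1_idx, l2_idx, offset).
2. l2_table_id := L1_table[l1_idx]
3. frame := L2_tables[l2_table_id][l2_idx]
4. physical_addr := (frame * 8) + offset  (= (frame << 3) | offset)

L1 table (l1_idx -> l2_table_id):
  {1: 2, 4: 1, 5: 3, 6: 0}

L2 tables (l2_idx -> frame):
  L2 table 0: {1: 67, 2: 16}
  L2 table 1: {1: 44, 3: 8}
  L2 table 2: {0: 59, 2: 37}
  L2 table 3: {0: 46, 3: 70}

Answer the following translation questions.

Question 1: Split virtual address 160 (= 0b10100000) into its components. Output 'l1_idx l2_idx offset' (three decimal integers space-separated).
vaddr = 160 = 0b10100000
  top 3 bits -> l1_idx = 5
  next 2 bits -> l2_idx = 0
  bottom 3 bits -> offset = 0

Answer: 5 0 0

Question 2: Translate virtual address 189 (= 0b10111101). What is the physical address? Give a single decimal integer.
vaddr = 189 = 0b10111101
Split: l1_idx=5, l2_idx=3, offset=5
L1[5] = 3
L2[3][3] = 70
paddr = 70 * 8 + 5 = 565

Answer: 565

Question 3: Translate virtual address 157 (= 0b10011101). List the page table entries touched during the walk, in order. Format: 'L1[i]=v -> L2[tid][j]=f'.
vaddr = 157 = 0b10011101
Split: l1_idx=4, l2_idx=3, offset=5

Answer: L1[4]=1 -> L2[1][3]=8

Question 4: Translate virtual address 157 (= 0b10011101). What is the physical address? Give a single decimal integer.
vaddr = 157 = 0b10011101
Split: l1_idx=4, l2_idx=3, offset=5
L1[4] = 1
L2[1][3] = 8
paddr = 8 * 8 + 5 = 69

Answer: 69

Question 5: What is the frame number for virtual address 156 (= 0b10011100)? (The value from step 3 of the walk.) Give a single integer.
Answer: 8

Derivation:
vaddr = 156: l1_idx=4, l2_idx=3
L1[4] = 1; L2[1][3] = 8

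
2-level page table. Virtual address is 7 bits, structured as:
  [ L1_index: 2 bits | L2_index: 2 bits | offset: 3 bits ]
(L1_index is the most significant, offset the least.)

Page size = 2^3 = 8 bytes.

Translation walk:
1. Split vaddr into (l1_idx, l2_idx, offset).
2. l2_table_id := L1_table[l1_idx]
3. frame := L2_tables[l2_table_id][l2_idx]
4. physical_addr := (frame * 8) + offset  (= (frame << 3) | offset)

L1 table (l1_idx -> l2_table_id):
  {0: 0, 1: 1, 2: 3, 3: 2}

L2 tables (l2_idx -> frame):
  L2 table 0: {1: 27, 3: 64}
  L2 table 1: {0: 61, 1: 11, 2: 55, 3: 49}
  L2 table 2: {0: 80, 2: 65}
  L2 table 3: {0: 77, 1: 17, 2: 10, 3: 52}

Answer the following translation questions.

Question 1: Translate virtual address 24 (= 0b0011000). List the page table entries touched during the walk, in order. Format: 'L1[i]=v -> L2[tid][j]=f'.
Answer: L1[0]=0 -> L2[0][3]=64

Derivation:
vaddr = 24 = 0b0011000
Split: l1_idx=0, l2_idx=3, offset=0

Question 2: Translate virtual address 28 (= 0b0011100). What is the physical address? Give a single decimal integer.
Answer: 516

Derivation:
vaddr = 28 = 0b0011100
Split: l1_idx=0, l2_idx=3, offset=4
L1[0] = 0
L2[0][3] = 64
paddr = 64 * 8 + 4 = 516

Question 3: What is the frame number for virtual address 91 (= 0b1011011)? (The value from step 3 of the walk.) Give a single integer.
vaddr = 91: l1_idx=2, l2_idx=3
L1[2] = 3; L2[3][3] = 52

Answer: 52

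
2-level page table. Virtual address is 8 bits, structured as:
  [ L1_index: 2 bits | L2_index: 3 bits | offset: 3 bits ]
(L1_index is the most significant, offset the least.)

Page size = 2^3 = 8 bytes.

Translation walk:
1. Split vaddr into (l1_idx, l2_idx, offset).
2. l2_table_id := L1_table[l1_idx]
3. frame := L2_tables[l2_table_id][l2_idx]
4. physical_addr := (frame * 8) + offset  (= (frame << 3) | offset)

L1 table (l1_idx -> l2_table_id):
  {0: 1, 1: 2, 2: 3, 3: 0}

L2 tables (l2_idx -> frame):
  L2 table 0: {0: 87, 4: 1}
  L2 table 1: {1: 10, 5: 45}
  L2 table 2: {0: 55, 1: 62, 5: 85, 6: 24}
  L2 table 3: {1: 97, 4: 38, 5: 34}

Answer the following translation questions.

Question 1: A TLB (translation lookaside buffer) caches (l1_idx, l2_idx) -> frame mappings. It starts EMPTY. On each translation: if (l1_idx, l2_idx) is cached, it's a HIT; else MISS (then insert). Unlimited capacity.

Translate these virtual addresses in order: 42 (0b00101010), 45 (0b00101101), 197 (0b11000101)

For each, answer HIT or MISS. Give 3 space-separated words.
vaddr=42: (0,5) not in TLB -> MISS, insert
vaddr=45: (0,5) in TLB -> HIT
vaddr=197: (3,0) not in TLB -> MISS, insert

Answer: MISS HIT MISS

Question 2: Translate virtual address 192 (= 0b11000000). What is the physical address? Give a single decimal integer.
Answer: 696

Derivation:
vaddr = 192 = 0b11000000
Split: l1_idx=3, l2_idx=0, offset=0
L1[3] = 0
L2[0][0] = 87
paddr = 87 * 8 + 0 = 696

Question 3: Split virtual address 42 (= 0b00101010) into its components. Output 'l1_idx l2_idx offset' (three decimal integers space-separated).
Answer: 0 5 2

Derivation:
vaddr = 42 = 0b00101010
  top 2 bits -> l1_idx = 0
  next 3 bits -> l2_idx = 5
  bottom 3 bits -> offset = 2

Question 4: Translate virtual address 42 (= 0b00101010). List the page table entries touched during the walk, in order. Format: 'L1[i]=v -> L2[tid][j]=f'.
Answer: L1[0]=1 -> L2[1][5]=45

Derivation:
vaddr = 42 = 0b00101010
Split: l1_idx=0, l2_idx=5, offset=2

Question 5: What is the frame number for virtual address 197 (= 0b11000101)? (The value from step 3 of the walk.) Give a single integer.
Answer: 87

Derivation:
vaddr = 197: l1_idx=3, l2_idx=0
L1[3] = 0; L2[0][0] = 87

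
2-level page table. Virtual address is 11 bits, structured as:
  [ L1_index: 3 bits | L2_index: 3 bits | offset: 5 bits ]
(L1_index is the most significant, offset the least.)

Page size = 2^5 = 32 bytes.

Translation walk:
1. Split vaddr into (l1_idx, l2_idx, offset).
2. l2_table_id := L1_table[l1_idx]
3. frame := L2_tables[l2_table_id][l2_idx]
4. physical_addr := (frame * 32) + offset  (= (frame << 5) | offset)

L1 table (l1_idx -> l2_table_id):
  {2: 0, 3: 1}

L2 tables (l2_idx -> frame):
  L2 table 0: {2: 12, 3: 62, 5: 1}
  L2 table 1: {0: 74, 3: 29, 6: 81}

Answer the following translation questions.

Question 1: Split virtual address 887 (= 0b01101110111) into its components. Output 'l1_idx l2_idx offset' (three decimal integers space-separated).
Answer: 3 3 23

Derivation:
vaddr = 887 = 0b01101110111
  top 3 bits -> l1_idx = 3
  next 3 bits -> l2_idx = 3
  bottom 5 bits -> offset = 23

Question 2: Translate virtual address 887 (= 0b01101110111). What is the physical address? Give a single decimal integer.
Answer: 951

Derivation:
vaddr = 887 = 0b01101110111
Split: l1_idx=3, l2_idx=3, offset=23
L1[3] = 1
L2[1][3] = 29
paddr = 29 * 32 + 23 = 951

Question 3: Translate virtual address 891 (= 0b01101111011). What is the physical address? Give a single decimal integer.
Answer: 955

Derivation:
vaddr = 891 = 0b01101111011
Split: l1_idx=3, l2_idx=3, offset=27
L1[3] = 1
L2[1][3] = 29
paddr = 29 * 32 + 27 = 955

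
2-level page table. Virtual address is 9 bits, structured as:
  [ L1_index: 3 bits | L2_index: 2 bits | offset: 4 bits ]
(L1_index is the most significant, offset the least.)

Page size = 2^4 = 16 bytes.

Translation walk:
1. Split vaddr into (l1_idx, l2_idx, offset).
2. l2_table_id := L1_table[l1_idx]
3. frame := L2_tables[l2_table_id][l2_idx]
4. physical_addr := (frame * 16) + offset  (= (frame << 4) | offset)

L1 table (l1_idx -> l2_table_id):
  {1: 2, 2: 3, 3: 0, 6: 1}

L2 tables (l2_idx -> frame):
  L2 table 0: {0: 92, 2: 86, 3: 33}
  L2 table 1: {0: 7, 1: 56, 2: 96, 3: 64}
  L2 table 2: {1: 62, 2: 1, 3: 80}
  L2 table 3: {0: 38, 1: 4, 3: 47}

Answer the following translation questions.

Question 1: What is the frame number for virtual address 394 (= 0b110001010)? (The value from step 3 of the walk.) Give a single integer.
Answer: 7

Derivation:
vaddr = 394: l1_idx=6, l2_idx=0
L1[6] = 1; L2[1][0] = 7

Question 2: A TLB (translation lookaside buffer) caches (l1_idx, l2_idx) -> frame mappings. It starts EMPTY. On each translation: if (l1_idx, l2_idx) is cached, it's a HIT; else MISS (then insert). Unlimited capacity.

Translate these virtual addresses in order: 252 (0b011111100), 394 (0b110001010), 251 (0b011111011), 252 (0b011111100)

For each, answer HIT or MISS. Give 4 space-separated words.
vaddr=252: (3,3) not in TLB -> MISS, insert
vaddr=394: (6,0) not in TLB -> MISS, insert
vaddr=251: (3,3) in TLB -> HIT
vaddr=252: (3,3) in TLB -> HIT

Answer: MISS MISS HIT HIT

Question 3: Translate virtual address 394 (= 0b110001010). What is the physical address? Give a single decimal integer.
vaddr = 394 = 0b110001010
Split: l1_idx=6, l2_idx=0, offset=10
L1[6] = 1
L2[1][0] = 7
paddr = 7 * 16 + 10 = 122

Answer: 122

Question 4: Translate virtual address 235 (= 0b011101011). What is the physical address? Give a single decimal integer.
vaddr = 235 = 0b011101011
Split: l1_idx=3, l2_idx=2, offset=11
L1[3] = 0
L2[0][2] = 86
paddr = 86 * 16 + 11 = 1387

Answer: 1387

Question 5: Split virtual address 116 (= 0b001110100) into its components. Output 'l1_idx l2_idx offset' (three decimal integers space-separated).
Answer: 1 3 4

Derivation:
vaddr = 116 = 0b001110100
  top 3 bits -> l1_idx = 1
  next 2 bits -> l2_idx = 3
  bottom 4 bits -> offset = 4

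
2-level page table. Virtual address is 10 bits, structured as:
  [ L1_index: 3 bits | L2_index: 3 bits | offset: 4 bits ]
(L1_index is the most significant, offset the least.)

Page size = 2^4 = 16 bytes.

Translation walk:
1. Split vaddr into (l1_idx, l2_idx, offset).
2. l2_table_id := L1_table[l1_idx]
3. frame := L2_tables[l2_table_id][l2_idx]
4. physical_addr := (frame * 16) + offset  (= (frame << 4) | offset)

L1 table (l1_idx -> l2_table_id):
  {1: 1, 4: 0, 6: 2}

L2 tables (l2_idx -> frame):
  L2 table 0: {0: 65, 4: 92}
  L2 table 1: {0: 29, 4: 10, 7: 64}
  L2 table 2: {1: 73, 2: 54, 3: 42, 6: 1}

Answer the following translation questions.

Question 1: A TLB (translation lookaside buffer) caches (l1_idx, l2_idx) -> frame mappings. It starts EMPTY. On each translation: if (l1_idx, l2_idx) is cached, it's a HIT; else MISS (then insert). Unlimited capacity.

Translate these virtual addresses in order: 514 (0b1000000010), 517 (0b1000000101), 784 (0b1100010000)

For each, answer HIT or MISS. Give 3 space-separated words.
vaddr=514: (4,0) not in TLB -> MISS, insert
vaddr=517: (4,0) in TLB -> HIT
vaddr=784: (6,1) not in TLB -> MISS, insert

Answer: MISS HIT MISS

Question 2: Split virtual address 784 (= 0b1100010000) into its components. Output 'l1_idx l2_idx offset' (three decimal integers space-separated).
vaddr = 784 = 0b1100010000
  top 3 bits -> l1_idx = 6
  next 3 bits -> l2_idx = 1
  bottom 4 bits -> offset = 0

Answer: 6 1 0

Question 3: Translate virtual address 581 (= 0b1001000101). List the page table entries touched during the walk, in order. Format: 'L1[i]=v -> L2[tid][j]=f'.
Answer: L1[4]=0 -> L2[0][4]=92

Derivation:
vaddr = 581 = 0b1001000101
Split: l1_idx=4, l2_idx=4, offset=5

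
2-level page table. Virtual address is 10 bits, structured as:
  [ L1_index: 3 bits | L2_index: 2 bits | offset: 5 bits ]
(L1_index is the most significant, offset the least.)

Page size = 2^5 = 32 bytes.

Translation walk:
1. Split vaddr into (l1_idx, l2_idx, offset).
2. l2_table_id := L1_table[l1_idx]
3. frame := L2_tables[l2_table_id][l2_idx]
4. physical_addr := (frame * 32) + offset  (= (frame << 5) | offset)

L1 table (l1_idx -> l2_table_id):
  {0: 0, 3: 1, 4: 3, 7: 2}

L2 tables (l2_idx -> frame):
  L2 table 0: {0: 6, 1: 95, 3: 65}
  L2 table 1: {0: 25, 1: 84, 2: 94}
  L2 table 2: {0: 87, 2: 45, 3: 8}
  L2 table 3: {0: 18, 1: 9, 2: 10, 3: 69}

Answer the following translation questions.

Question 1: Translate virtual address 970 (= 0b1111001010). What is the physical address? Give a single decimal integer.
Answer: 1450

Derivation:
vaddr = 970 = 0b1111001010
Split: l1_idx=7, l2_idx=2, offset=10
L1[7] = 2
L2[2][2] = 45
paddr = 45 * 32 + 10 = 1450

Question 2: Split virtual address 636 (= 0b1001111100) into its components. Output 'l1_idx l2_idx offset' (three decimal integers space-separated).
Answer: 4 3 28

Derivation:
vaddr = 636 = 0b1001111100
  top 3 bits -> l1_idx = 4
  next 2 bits -> l2_idx = 3
  bottom 5 bits -> offset = 28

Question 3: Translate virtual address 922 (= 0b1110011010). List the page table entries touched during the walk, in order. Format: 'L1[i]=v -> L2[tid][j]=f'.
vaddr = 922 = 0b1110011010
Split: l1_idx=7, l2_idx=0, offset=26

Answer: L1[7]=2 -> L2[2][0]=87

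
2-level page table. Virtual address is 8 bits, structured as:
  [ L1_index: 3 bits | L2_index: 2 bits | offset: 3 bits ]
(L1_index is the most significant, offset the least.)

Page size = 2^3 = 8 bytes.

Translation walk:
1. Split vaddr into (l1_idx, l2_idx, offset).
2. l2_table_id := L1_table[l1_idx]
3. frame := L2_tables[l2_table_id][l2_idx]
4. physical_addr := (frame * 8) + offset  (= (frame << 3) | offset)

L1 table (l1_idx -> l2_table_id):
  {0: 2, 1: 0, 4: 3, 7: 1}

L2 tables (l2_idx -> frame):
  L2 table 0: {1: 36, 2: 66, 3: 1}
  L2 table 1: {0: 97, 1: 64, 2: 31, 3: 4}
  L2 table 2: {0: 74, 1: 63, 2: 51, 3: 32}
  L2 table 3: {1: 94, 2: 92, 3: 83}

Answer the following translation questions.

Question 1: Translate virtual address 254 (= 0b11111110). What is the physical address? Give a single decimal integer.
vaddr = 254 = 0b11111110
Split: l1_idx=7, l2_idx=3, offset=6
L1[7] = 1
L2[1][3] = 4
paddr = 4 * 8 + 6 = 38

Answer: 38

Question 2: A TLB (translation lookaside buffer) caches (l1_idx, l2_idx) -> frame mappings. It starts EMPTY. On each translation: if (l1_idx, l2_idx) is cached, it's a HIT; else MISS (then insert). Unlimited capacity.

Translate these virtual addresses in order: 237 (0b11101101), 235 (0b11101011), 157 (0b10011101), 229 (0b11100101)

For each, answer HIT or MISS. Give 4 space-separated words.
vaddr=237: (7,1) not in TLB -> MISS, insert
vaddr=235: (7,1) in TLB -> HIT
vaddr=157: (4,3) not in TLB -> MISS, insert
vaddr=229: (7,0) not in TLB -> MISS, insert

Answer: MISS HIT MISS MISS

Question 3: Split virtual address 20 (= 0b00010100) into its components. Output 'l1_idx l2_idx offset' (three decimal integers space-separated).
Answer: 0 2 4

Derivation:
vaddr = 20 = 0b00010100
  top 3 bits -> l1_idx = 0
  next 2 bits -> l2_idx = 2
  bottom 3 bits -> offset = 4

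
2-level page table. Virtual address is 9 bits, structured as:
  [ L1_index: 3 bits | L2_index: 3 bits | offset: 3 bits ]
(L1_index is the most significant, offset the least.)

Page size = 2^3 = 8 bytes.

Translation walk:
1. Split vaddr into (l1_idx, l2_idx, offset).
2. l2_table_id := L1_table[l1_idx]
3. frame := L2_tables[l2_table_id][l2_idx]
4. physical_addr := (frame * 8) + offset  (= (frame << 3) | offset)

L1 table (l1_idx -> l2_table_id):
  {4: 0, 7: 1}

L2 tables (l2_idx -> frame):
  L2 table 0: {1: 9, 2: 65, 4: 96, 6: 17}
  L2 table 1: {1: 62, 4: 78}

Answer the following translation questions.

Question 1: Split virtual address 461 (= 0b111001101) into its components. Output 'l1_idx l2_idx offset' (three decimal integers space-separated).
Answer: 7 1 5

Derivation:
vaddr = 461 = 0b111001101
  top 3 bits -> l1_idx = 7
  next 3 bits -> l2_idx = 1
  bottom 3 bits -> offset = 5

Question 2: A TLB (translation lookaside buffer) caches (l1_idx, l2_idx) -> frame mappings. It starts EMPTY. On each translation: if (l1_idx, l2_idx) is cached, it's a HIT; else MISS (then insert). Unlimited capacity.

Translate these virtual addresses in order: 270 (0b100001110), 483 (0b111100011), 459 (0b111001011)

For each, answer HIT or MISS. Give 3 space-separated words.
vaddr=270: (4,1) not in TLB -> MISS, insert
vaddr=483: (7,4) not in TLB -> MISS, insert
vaddr=459: (7,1) not in TLB -> MISS, insert

Answer: MISS MISS MISS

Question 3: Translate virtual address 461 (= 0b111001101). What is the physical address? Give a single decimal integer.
vaddr = 461 = 0b111001101
Split: l1_idx=7, l2_idx=1, offset=5
L1[7] = 1
L2[1][1] = 62
paddr = 62 * 8 + 5 = 501

Answer: 501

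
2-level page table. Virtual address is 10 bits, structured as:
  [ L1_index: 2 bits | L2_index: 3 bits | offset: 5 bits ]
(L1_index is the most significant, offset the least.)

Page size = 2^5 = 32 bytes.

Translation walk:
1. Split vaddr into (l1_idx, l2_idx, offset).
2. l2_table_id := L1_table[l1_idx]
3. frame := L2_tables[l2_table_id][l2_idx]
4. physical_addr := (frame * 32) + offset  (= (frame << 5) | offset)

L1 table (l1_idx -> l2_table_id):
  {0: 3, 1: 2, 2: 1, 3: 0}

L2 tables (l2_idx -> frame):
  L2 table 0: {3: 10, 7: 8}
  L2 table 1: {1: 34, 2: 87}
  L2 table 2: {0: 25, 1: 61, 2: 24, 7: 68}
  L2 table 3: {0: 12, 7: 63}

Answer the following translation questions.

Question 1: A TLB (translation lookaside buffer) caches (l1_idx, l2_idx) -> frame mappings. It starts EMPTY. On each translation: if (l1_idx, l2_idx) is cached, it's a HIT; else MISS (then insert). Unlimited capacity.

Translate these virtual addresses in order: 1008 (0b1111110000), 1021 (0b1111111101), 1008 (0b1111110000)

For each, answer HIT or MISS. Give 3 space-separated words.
Answer: MISS HIT HIT

Derivation:
vaddr=1008: (3,7) not in TLB -> MISS, insert
vaddr=1021: (3,7) in TLB -> HIT
vaddr=1008: (3,7) in TLB -> HIT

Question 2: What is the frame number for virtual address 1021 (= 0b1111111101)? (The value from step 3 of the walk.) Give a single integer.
Answer: 8

Derivation:
vaddr = 1021: l1_idx=3, l2_idx=7
L1[3] = 0; L2[0][7] = 8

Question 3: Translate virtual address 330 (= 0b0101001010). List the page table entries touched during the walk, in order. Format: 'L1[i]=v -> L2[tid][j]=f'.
Answer: L1[1]=2 -> L2[2][2]=24

Derivation:
vaddr = 330 = 0b0101001010
Split: l1_idx=1, l2_idx=2, offset=10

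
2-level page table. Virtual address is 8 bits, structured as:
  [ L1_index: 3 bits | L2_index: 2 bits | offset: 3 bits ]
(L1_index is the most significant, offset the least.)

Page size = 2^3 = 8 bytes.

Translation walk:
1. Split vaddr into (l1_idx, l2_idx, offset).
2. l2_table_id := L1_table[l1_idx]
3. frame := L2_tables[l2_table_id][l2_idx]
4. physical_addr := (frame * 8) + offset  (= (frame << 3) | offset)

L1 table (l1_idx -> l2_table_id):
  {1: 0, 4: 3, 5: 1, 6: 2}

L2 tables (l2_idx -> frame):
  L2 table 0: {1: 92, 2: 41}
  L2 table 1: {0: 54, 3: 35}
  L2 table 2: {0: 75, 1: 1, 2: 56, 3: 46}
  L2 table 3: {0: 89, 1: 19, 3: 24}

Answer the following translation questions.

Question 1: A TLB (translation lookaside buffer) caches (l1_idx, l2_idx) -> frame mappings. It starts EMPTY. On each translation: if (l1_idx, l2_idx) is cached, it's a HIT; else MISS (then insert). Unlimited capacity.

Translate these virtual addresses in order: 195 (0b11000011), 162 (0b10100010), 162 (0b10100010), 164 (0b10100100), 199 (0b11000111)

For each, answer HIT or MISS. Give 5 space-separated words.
vaddr=195: (6,0) not in TLB -> MISS, insert
vaddr=162: (5,0) not in TLB -> MISS, insert
vaddr=162: (5,0) in TLB -> HIT
vaddr=164: (5,0) in TLB -> HIT
vaddr=199: (6,0) in TLB -> HIT

Answer: MISS MISS HIT HIT HIT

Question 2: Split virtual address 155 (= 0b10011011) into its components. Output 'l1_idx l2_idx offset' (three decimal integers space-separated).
Answer: 4 3 3

Derivation:
vaddr = 155 = 0b10011011
  top 3 bits -> l1_idx = 4
  next 2 bits -> l2_idx = 3
  bottom 3 bits -> offset = 3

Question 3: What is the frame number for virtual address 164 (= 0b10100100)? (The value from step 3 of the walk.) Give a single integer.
Answer: 54

Derivation:
vaddr = 164: l1_idx=5, l2_idx=0
L1[5] = 1; L2[1][0] = 54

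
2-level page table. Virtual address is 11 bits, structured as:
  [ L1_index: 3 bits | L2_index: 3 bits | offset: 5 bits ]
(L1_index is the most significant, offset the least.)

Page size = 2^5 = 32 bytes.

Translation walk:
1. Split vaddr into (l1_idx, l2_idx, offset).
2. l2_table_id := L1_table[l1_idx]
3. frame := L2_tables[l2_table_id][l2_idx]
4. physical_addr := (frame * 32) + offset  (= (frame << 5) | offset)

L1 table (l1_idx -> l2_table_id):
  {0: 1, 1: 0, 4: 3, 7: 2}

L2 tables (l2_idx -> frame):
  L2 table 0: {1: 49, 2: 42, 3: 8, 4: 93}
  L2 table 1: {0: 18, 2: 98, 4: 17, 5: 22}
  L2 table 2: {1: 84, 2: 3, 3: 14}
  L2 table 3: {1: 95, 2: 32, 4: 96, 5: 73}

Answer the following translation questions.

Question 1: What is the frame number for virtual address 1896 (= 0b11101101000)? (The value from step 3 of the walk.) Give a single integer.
Answer: 14

Derivation:
vaddr = 1896: l1_idx=7, l2_idx=3
L1[7] = 2; L2[2][3] = 14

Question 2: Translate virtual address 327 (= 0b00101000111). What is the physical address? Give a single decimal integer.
Answer: 1351

Derivation:
vaddr = 327 = 0b00101000111
Split: l1_idx=1, l2_idx=2, offset=7
L1[1] = 0
L2[0][2] = 42
paddr = 42 * 32 + 7 = 1351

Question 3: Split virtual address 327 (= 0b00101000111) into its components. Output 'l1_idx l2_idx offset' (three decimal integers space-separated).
vaddr = 327 = 0b00101000111
  top 3 bits -> l1_idx = 1
  next 3 bits -> l2_idx = 2
  bottom 5 bits -> offset = 7

Answer: 1 2 7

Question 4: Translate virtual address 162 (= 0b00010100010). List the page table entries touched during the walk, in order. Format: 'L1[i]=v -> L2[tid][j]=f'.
Answer: L1[0]=1 -> L2[1][5]=22

Derivation:
vaddr = 162 = 0b00010100010
Split: l1_idx=0, l2_idx=5, offset=2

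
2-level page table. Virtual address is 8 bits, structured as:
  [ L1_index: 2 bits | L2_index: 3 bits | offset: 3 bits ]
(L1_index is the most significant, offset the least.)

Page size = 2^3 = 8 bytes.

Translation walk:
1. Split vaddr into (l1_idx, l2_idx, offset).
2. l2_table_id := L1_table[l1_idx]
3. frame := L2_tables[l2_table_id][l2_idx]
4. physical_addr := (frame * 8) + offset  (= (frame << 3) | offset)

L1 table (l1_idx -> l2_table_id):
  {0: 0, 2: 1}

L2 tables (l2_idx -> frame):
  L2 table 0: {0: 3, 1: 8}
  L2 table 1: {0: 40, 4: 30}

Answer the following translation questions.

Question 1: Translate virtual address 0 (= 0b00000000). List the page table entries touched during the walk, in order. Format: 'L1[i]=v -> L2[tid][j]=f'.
vaddr = 0 = 0b00000000
Split: l1_idx=0, l2_idx=0, offset=0

Answer: L1[0]=0 -> L2[0][0]=3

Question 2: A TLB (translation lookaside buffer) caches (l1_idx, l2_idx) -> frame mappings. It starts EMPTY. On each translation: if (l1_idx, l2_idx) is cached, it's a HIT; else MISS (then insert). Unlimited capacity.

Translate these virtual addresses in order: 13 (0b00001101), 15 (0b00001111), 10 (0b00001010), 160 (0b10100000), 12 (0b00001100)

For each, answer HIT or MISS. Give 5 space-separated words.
Answer: MISS HIT HIT MISS HIT

Derivation:
vaddr=13: (0,1) not in TLB -> MISS, insert
vaddr=15: (0,1) in TLB -> HIT
vaddr=10: (0,1) in TLB -> HIT
vaddr=160: (2,4) not in TLB -> MISS, insert
vaddr=12: (0,1) in TLB -> HIT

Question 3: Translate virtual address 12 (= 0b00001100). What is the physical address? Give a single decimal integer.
vaddr = 12 = 0b00001100
Split: l1_idx=0, l2_idx=1, offset=4
L1[0] = 0
L2[0][1] = 8
paddr = 8 * 8 + 4 = 68

Answer: 68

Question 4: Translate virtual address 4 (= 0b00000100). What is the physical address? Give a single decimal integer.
Answer: 28

Derivation:
vaddr = 4 = 0b00000100
Split: l1_idx=0, l2_idx=0, offset=4
L1[0] = 0
L2[0][0] = 3
paddr = 3 * 8 + 4 = 28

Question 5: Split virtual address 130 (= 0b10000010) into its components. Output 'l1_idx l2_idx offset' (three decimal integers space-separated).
vaddr = 130 = 0b10000010
  top 2 bits -> l1_idx = 2
  next 3 bits -> l2_idx = 0
  bottom 3 bits -> offset = 2

Answer: 2 0 2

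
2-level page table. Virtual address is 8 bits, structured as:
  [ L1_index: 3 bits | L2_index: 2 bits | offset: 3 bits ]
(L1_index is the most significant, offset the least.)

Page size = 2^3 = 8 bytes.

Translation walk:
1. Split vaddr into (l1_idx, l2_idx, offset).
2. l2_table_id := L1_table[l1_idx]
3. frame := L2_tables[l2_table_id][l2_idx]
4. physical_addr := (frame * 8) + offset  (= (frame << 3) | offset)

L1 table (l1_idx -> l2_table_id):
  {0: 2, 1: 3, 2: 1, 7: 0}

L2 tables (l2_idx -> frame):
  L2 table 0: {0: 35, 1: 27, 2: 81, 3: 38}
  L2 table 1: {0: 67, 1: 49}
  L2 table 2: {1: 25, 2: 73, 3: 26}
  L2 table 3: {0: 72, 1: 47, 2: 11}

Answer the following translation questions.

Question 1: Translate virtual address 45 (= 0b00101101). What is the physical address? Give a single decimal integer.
vaddr = 45 = 0b00101101
Split: l1_idx=1, l2_idx=1, offset=5
L1[1] = 3
L2[3][1] = 47
paddr = 47 * 8 + 5 = 381

Answer: 381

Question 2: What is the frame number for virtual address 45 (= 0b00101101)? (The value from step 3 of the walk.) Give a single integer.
vaddr = 45: l1_idx=1, l2_idx=1
L1[1] = 3; L2[3][1] = 47

Answer: 47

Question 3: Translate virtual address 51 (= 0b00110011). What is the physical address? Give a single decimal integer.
vaddr = 51 = 0b00110011
Split: l1_idx=1, l2_idx=2, offset=3
L1[1] = 3
L2[3][2] = 11
paddr = 11 * 8 + 3 = 91

Answer: 91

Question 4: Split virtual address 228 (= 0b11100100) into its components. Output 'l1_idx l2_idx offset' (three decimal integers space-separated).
Answer: 7 0 4

Derivation:
vaddr = 228 = 0b11100100
  top 3 bits -> l1_idx = 7
  next 2 bits -> l2_idx = 0
  bottom 3 bits -> offset = 4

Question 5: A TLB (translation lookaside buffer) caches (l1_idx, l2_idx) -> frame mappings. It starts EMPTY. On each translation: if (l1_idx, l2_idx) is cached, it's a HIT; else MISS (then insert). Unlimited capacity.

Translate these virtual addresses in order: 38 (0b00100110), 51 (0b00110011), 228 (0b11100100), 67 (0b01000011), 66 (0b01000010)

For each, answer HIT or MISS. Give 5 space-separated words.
vaddr=38: (1,0) not in TLB -> MISS, insert
vaddr=51: (1,2) not in TLB -> MISS, insert
vaddr=228: (7,0) not in TLB -> MISS, insert
vaddr=67: (2,0) not in TLB -> MISS, insert
vaddr=66: (2,0) in TLB -> HIT

Answer: MISS MISS MISS MISS HIT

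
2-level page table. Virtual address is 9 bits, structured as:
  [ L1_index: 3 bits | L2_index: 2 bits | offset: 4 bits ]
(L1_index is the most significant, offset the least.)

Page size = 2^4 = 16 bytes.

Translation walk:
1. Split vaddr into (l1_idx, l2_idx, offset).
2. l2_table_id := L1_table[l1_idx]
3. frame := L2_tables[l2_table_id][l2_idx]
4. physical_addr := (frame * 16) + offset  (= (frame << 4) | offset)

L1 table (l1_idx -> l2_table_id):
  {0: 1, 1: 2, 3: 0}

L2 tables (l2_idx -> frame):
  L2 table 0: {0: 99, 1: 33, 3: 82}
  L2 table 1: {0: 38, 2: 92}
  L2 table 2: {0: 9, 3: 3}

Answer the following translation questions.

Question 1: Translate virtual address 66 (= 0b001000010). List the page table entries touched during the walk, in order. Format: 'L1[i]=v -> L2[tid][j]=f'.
vaddr = 66 = 0b001000010
Split: l1_idx=1, l2_idx=0, offset=2

Answer: L1[1]=2 -> L2[2][0]=9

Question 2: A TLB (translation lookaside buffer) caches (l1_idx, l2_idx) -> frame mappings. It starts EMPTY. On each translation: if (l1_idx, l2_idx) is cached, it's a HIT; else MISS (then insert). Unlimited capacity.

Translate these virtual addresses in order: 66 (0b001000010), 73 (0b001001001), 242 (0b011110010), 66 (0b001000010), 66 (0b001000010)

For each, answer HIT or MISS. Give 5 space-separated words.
Answer: MISS HIT MISS HIT HIT

Derivation:
vaddr=66: (1,0) not in TLB -> MISS, insert
vaddr=73: (1,0) in TLB -> HIT
vaddr=242: (3,3) not in TLB -> MISS, insert
vaddr=66: (1,0) in TLB -> HIT
vaddr=66: (1,0) in TLB -> HIT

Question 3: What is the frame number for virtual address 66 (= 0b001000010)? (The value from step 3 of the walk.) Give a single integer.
Answer: 9

Derivation:
vaddr = 66: l1_idx=1, l2_idx=0
L1[1] = 2; L2[2][0] = 9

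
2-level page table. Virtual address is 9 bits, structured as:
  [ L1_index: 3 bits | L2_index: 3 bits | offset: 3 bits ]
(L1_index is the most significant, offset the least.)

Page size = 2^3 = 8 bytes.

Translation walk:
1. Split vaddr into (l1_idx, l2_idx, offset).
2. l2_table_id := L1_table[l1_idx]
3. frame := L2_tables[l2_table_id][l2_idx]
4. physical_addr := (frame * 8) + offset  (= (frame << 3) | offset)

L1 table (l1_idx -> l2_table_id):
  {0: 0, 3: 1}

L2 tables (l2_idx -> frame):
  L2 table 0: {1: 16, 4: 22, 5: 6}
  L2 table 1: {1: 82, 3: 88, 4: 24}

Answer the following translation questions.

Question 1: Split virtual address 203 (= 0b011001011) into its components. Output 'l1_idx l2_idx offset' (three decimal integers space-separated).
vaddr = 203 = 0b011001011
  top 3 bits -> l1_idx = 3
  next 3 bits -> l2_idx = 1
  bottom 3 bits -> offset = 3

Answer: 3 1 3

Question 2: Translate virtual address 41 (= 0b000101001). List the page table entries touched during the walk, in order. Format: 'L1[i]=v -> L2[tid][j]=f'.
vaddr = 41 = 0b000101001
Split: l1_idx=0, l2_idx=5, offset=1

Answer: L1[0]=0 -> L2[0][5]=6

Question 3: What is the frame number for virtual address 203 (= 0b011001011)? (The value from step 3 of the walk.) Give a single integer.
Answer: 82

Derivation:
vaddr = 203: l1_idx=3, l2_idx=1
L1[3] = 1; L2[1][1] = 82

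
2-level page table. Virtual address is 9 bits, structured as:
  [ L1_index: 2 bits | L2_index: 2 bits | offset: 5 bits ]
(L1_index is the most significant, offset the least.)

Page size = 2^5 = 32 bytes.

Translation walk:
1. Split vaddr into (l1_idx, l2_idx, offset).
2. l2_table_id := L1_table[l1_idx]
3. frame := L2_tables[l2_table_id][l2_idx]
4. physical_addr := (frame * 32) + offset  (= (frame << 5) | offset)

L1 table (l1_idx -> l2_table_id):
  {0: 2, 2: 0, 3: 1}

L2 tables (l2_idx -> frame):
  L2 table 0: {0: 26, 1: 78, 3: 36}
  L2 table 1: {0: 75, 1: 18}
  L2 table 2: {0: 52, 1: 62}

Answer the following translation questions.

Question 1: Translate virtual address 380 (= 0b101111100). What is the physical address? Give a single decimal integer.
Answer: 1180

Derivation:
vaddr = 380 = 0b101111100
Split: l1_idx=2, l2_idx=3, offset=28
L1[2] = 0
L2[0][3] = 36
paddr = 36 * 32 + 28 = 1180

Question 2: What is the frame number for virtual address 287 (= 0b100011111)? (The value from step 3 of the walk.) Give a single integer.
Answer: 26

Derivation:
vaddr = 287: l1_idx=2, l2_idx=0
L1[2] = 0; L2[0][0] = 26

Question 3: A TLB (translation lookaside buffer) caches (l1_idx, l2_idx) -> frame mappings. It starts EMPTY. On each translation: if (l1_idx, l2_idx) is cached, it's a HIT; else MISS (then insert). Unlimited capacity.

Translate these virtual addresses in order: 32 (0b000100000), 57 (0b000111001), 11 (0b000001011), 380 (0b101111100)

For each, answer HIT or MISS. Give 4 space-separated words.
vaddr=32: (0,1) not in TLB -> MISS, insert
vaddr=57: (0,1) in TLB -> HIT
vaddr=11: (0,0) not in TLB -> MISS, insert
vaddr=380: (2,3) not in TLB -> MISS, insert

Answer: MISS HIT MISS MISS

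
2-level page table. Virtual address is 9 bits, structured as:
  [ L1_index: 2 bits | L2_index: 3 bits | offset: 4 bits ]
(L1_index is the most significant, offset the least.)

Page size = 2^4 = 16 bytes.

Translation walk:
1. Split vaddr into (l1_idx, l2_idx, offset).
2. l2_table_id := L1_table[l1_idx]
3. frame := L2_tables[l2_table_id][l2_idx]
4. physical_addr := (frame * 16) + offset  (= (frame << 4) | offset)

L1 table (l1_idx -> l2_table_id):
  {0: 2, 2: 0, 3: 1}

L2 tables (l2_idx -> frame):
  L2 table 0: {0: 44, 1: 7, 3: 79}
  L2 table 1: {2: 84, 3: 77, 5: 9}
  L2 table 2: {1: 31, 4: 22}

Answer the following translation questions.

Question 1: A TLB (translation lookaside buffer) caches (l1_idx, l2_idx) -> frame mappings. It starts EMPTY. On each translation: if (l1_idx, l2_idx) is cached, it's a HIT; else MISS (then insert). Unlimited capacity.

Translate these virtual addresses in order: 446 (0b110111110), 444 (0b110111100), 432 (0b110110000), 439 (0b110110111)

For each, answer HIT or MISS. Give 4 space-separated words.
Answer: MISS HIT HIT HIT

Derivation:
vaddr=446: (3,3) not in TLB -> MISS, insert
vaddr=444: (3,3) in TLB -> HIT
vaddr=432: (3,3) in TLB -> HIT
vaddr=439: (3,3) in TLB -> HIT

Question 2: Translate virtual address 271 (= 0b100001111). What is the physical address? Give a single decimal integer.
Answer: 719

Derivation:
vaddr = 271 = 0b100001111
Split: l1_idx=2, l2_idx=0, offset=15
L1[2] = 0
L2[0][0] = 44
paddr = 44 * 16 + 15 = 719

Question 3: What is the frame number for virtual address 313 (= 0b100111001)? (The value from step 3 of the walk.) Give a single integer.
vaddr = 313: l1_idx=2, l2_idx=3
L1[2] = 0; L2[0][3] = 79

Answer: 79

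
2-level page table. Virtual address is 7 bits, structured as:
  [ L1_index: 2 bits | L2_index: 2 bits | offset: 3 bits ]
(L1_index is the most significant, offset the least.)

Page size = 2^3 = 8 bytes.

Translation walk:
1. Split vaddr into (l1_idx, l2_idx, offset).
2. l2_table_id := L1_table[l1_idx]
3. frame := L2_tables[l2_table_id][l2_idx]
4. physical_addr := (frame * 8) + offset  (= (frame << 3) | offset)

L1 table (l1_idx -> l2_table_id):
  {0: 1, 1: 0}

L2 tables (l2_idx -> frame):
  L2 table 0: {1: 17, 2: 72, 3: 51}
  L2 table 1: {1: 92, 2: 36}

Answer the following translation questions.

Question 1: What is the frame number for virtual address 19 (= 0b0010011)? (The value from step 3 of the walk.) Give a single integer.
vaddr = 19: l1_idx=0, l2_idx=2
L1[0] = 1; L2[1][2] = 36

Answer: 36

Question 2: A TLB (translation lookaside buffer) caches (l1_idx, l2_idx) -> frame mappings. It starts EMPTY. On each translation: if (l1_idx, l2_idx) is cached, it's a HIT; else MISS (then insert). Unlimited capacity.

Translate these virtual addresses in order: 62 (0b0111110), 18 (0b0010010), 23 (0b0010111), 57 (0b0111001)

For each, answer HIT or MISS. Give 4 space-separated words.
Answer: MISS MISS HIT HIT

Derivation:
vaddr=62: (1,3) not in TLB -> MISS, insert
vaddr=18: (0,2) not in TLB -> MISS, insert
vaddr=23: (0,2) in TLB -> HIT
vaddr=57: (1,3) in TLB -> HIT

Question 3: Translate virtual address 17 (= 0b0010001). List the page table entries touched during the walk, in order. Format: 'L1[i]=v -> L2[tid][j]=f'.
vaddr = 17 = 0b0010001
Split: l1_idx=0, l2_idx=2, offset=1

Answer: L1[0]=1 -> L2[1][2]=36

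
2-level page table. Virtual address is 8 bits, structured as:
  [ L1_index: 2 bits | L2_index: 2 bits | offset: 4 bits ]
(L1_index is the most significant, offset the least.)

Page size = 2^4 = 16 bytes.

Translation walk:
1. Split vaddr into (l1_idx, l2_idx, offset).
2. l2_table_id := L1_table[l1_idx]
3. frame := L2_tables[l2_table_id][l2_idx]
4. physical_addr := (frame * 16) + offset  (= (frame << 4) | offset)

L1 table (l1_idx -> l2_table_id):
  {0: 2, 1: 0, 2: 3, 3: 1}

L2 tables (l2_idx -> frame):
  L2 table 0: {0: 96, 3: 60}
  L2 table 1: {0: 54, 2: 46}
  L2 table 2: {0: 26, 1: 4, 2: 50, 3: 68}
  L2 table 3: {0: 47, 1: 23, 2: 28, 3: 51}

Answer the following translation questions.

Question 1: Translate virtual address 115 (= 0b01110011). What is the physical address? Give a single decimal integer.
Answer: 963

Derivation:
vaddr = 115 = 0b01110011
Split: l1_idx=1, l2_idx=3, offset=3
L1[1] = 0
L2[0][3] = 60
paddr = 60 * 16 + 3 = 963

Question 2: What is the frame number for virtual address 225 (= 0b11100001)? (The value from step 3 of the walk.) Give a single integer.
vaddr = 225: l1_idx=3, l2_idx=2
L1[3] = 1; L2[1][2] = 46

Answer: 46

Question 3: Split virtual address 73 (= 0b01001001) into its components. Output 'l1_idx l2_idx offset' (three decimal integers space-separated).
Answer: 1 0 9

Derivation:
vaddr = 73 = 0b01001001
  top 2 bits -> l1_idx = 1
  next 2 bits -> l2_idx = 0
  bottom 4 bits -> offset = 9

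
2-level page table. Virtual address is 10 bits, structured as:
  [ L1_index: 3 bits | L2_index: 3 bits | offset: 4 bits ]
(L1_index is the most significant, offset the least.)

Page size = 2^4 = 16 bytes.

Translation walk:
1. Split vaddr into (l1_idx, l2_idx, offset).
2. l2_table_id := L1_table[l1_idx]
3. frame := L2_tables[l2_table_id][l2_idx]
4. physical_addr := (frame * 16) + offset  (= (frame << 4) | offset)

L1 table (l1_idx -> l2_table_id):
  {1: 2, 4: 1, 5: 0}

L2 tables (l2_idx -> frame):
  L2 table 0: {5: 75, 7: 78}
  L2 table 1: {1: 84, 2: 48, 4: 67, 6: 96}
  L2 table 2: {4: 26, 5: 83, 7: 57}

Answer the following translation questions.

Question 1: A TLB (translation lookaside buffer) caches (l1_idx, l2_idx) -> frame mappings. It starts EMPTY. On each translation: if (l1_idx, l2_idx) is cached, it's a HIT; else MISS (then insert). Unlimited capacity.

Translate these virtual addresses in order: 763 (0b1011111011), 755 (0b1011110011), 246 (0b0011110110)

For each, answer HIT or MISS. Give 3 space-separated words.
Answer: MISS HIT MISS

Derivation:
vaddr=763: (5,7) not in TLB -> MISS, insert
vaddr=755: (5,7) in TLB -> HIT
vaddr=246: (1,7) not in TLB -> MISS, insert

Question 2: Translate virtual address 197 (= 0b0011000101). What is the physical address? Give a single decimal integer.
vaddr = 197 = 0b0011000101
Split: l1_idx=1, l2_idx=4, offset=5
L1[1] = 2
L2[2][4] = 26
paddr = 26 * 16 + 5 = 421

Answer: 421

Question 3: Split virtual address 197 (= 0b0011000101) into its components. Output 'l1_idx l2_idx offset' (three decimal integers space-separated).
Answer: 1 4 5

Derivation:
vaddr = 197 = 0b0011000101
  top 3 bits -> l1_idx = 1
  next 3 bits -> l2_idx = 4
  bottom 4 bits -> offset = 5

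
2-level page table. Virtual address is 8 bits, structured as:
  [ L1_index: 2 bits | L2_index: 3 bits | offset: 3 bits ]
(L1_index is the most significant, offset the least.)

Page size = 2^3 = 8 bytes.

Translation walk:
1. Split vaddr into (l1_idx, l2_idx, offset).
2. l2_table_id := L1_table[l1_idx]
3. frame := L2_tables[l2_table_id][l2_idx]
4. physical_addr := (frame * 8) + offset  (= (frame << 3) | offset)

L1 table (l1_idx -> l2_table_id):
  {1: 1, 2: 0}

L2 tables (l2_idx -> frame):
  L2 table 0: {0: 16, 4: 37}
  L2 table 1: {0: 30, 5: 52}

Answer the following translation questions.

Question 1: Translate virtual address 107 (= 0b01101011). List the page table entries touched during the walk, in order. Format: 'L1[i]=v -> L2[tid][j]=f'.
Answer: L1[1]=1 -> L2[1][5]=52

Derivation:
vaddr = 107 = 0b01101011
Split: l1_idx=1, l2_idx=5, offset=3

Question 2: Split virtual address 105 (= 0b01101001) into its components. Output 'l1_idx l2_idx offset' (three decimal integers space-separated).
Answer: 1 5 1

Derivation:
vaddr = 105 = 0b01101001
  top 2 bits -> l1_idx = 1
  next 3 bits -> l2_idx = 5
  bottom 3 bits -> offset = 1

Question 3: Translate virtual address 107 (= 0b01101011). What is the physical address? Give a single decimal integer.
vaddr = 107 = 0b01101011
Split: l1_idx=1, l2_idx=5, offset=3
L1[1] = 1
L2[1][5] = 52
paddr = 52 * 8 + 3 = 419

Answer: 419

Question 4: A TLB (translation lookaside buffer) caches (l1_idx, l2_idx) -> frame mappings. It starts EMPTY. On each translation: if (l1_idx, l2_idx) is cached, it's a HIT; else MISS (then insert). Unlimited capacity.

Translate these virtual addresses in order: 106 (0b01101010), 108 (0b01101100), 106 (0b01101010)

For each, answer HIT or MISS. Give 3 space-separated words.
vaddr=106: (1,5) not in TLB -> MISS, insert
vaddr=108: (1,5) in TLB -> HIT
vaddr=106: (1,5) in TLB -> HIT

Answer: MISS HIT HIT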